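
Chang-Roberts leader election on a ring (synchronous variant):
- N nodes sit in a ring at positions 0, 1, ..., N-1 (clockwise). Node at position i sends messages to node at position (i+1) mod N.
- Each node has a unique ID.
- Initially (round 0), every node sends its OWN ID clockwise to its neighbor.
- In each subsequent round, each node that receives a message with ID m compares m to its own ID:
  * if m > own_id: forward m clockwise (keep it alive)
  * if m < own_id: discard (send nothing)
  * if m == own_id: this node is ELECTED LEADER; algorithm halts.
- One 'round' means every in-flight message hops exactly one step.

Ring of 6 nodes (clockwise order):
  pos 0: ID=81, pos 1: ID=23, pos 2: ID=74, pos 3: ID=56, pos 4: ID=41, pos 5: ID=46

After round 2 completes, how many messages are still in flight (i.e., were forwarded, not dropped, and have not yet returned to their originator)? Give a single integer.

Round 1: pos1(id23) recv 81: fwd; pos2(id74) recv 23: drop; pos3(id56) recv 74: fwd; pos4(id41) recv 56: fwd; pos5(id46) recv 41: drop; pos0(id81) recv 46: drop
Round 2: pos2(id74) recv 81: fwd; pos4(id41) recv 74: fwd; pos5(id46) recv 56: fwd
After round 2: 3 messages still in flight

Answer: 3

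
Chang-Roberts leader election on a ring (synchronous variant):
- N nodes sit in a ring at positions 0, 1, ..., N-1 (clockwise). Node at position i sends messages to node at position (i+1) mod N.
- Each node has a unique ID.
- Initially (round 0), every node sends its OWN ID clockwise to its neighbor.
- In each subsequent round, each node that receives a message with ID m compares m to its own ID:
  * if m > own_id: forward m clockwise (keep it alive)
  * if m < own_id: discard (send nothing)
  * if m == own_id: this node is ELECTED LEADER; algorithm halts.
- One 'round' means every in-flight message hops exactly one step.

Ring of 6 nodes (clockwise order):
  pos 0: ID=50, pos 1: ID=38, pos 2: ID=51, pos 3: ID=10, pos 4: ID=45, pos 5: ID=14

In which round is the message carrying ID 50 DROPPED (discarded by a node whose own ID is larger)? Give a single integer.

Answer: 2

Derivation:
Round 1: pos1(id38) recv 50: fwd; pos2(id51) recv 38: drop; pos3(id10) recv 51: fwd; pos4(id45) recv 10: drop; pos5(id14) recv 45: fwd; pos0(id50) recv 14: drop
Round 2: pos2(id51) recv 50: drop; pos4(id45) recv 51: fwd; pos0(id50) recv 45: drop
Round 3: pos5(id14) recv 51: fwd
Round 4: pos0(id50) recv 51: fwd
Round 5: pos1(id38) recv 51: fwd
Round 6: pos2(id51) recv 51: ELECTED
Message ID 50 originates at pos 0; dropped at pos 2 in round 2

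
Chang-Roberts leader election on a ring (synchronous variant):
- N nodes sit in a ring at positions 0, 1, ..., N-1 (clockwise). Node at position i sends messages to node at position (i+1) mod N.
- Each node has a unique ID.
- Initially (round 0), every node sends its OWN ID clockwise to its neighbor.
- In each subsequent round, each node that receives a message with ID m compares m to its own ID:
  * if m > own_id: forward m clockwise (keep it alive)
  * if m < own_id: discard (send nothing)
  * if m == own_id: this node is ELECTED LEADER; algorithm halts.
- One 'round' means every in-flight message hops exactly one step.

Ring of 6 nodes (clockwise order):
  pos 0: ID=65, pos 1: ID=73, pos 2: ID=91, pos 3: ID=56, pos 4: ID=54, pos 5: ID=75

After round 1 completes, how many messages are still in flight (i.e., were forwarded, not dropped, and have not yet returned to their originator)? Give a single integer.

Round 1: pos1(id73) recv 65: drop; pos2(id91) recv 73: drop; pos3(id56) recv 91: fwd; pos4(id54) recv 56: fwd; pos5(id75) recv 54: drop; pos0(id65) recv 75: fwd
After round 1: 3 messages still in flight

Answer: 3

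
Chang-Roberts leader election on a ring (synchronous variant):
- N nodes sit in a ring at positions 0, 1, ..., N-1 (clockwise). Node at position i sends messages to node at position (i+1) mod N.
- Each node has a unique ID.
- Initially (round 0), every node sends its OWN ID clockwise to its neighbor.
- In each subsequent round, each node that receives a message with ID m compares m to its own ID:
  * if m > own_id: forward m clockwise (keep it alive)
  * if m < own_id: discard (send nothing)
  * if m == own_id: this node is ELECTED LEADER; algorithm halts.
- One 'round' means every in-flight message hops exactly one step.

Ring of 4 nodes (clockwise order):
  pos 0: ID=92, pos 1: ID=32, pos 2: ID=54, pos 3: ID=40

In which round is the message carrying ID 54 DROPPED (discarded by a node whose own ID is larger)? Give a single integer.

Answer: 2

Derivation:
Round 1: pos1(id32) recv 92: fwd; pos2(id54) recv 32: drop; pos3(id40) recv 54: fwd; pos0(id92) recv 40: drop
Round 2: pos2(id54) recv 92: fwd; pos0(id92) recv 54: drop
Round 3: pos3(id40) recv 92: fwd
Round 4: pos0(id92) recv 92: ELECTED
Message ID 54 originates at pos 2; dropped at pos 0 in round 2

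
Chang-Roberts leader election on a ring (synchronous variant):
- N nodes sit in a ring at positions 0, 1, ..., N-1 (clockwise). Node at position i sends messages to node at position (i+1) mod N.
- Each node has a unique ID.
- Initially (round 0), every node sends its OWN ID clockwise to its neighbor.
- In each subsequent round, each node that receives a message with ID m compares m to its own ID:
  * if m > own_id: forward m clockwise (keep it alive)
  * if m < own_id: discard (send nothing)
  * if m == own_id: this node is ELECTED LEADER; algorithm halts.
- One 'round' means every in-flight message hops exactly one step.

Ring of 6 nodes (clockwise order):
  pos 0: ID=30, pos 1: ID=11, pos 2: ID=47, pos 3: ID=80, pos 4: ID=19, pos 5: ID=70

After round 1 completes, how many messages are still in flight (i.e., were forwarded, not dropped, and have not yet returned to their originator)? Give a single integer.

Answer: 3

Derivation:
Round 1: pos1(id11) recv 30: fwd; pos2(id47) recv 11: drop; pos3(id80) recv 47: drop; pos4(id19) recv 80: fwd; pos5(id70) recv 19: drop; pos0(id30) recv 70: fwd
After round 1: 3 messages still in flight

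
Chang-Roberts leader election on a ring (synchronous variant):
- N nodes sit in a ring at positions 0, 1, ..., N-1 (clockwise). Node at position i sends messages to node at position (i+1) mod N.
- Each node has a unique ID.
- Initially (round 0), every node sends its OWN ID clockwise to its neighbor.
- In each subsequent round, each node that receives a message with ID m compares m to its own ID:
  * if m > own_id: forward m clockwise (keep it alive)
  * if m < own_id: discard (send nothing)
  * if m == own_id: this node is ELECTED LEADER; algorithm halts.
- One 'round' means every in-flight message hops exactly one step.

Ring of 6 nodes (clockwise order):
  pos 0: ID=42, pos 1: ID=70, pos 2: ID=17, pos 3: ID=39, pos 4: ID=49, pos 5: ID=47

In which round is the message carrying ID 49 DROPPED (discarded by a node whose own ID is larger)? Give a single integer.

Answer: 3

Derivation:
Round 1: pos1(id70) recv 42: drop; pos2(id17) recv 70: fwd; pos3(id39) recv 17: drop; pos4(id49) recv 39: drop; pos5(id47) recv 49: fwd; pos0(id42) recv 47: fwd
Round 2: pos3(id39) recv 70: fwd; pos0(id42) recv 49: fwd; pos1(id70) recv 47: drop
Round 3: pos4(id49) recv 70: fwd; pos1(id70) recv 49: drop
Round 4: pos5(id47) recv 70: fwd
Round 5: pos0(id42) recv 70: fwd
Round 6: pos1(id70) recv 70: ELECTED
Message ID 49 originates at pos 4; dropped at pos 1 in round 3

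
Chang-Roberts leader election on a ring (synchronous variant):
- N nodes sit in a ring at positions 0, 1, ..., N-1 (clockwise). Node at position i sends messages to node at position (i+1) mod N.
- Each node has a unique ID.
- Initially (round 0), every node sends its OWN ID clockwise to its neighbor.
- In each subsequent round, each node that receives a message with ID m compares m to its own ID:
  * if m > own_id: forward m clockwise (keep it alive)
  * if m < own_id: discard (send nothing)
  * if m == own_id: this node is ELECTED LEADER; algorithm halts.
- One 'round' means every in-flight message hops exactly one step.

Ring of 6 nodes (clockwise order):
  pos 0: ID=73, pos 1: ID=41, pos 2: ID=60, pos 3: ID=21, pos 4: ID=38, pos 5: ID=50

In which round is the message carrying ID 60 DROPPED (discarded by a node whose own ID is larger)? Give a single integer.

Answer: 4

Derivation:
Round 1: pos1(id41) recv 73: fwd; pos2(id60) recv 41: drop; pos3(id21) recv 60: fwd; pos4(id38) recv 21: drop; pos5(id50) recv 38: drop; pos0(id73) recv 50: drop
Round 2: pos2(id60) recv 73: fwd; pos4(id38) recv 60: fwd
Round 3: pos3(id21) recv 73: fwd; pos5(id50) recv 60: fwd
Round 4: pos4(id38) recv 73: fwd; pos0(id73) recv 60: drop
Round 5: pos5(id50) recv 73: fwd
Round 6: pos0(id73) recv 73: ELECTED
Message ID 60 originates at pos 2; dropped at pos 0 in round 4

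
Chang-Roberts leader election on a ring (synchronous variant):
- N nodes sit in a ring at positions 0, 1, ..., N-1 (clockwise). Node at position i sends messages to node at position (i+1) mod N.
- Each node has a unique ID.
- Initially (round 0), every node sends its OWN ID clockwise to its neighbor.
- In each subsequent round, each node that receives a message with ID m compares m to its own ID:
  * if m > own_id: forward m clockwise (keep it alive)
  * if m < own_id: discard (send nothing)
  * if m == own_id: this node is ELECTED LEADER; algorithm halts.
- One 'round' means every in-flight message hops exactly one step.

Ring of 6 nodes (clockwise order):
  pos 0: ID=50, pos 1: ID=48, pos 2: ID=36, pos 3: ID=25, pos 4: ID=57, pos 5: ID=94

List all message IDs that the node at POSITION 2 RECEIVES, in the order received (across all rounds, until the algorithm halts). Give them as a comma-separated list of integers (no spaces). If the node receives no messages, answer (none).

Answer: 48,50,94

Derivation:
Round 1: pos1(id48) recv 50: fwd; pos2(id36) recv 48: fwd; pos3(id25) recv 36: fwd; pos4(id57) recv 25: drop; pos5(id94) recv 57: drop; pos0(id50) recv 94: fwd
Round 2: pos2(id36) recv 50: fwd; pos3(id25) recv 48: fwd; pos4(id57) recv 36: drop; pos1(id48) recv 94: fwd
Round 3: pos3(id25) recv 50: fwd; pos4(id57) recv 48: drop; pos2(id36) recv 94: fwd
Round 4: pos4(id57) recv 50: drop; pos3(id25) recv 94: fwd
Round 5: pos4(id57) recv 94: fwd
Round 6: pos5(id94) recv 94: ELECTED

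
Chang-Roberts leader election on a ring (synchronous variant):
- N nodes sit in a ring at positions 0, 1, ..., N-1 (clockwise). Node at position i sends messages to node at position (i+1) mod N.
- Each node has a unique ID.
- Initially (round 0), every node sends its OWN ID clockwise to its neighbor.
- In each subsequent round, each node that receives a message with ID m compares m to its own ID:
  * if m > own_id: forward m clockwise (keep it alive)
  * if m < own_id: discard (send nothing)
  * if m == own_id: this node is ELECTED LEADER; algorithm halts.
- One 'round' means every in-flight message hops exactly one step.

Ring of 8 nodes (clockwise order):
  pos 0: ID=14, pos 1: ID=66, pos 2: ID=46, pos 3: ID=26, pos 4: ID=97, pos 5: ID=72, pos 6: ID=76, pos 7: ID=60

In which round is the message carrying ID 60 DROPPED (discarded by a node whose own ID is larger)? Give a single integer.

Round 1: pos1(id66) recv 14: drop; pos2(id46) recv 66: fwd; pos3(id26) recv 46: fwd; pos4(id97) recv 26: drop; pos5(id72) recv 97: fwd; pos6(id76) recv 72: drop; pos7(id60) recv 76: fwd; pos0(id14) recv 60: fwd
Round 2: pos3(id26) recv 66: fwd; pos4(id97) recv 46: drop; pos6(id76) recv 97: fwd; pos0(id14) recv 76: fwd; pos1(id66) recv 60: drop
Round 3: pos4(id97) recv 66: drop; pos7(id60) recv 97: fwd; pos1(id66) recv 76: fwd
Round 4: pos0(id14) recv 97: fwd; pos2(id46) recv 76: fwd
Round 5: pos1(id66) recv 97: fwd; pos3(id26) recv 76: fwd
Round 6: pos2(id46) recv 97: fwd; pos4(id97) recv 76: drop
Round 7: pos3(id26) recv 97: fwd
Round 8: pos4(id97) recv 97: ELECTED
Message ID 60 originates at pos 7; dropped at pos 1 in round 2

Answer: 2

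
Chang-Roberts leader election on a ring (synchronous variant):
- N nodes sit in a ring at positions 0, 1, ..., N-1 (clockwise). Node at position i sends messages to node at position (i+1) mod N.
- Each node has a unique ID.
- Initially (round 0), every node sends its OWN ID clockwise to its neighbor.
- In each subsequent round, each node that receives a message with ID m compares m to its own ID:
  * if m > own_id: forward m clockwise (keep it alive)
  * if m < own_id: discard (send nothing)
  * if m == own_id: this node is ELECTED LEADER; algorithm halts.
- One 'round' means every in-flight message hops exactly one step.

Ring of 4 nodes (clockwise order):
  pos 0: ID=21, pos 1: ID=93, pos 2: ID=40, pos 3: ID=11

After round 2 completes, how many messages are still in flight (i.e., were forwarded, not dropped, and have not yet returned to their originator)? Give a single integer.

Answer: 2

Derivation:
Round 1: pos1(id93) recv 21: drop; pos2(id40) recv 93: fwd; pos3(id11) recv 40: fwd; pos0(id21) recv 11: drop
Round 2: pos3(id11) recv 93: fwd; pos0(id21) recv 40: fwd
After round 2: 2 messages still in flight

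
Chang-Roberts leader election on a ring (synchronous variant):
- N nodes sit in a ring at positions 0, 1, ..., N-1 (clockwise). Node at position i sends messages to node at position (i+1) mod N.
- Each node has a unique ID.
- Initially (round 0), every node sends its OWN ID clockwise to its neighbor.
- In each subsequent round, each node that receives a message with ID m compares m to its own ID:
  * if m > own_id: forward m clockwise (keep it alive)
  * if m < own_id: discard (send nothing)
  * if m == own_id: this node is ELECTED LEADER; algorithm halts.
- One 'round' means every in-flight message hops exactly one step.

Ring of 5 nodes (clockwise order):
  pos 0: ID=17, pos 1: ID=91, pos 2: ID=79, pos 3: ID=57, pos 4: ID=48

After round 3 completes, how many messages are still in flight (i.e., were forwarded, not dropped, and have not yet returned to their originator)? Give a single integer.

Answer: 2

Derivation:
Round 1: pos1(id91) recv 17: drop; pos2(id79) recv 91: fwd; pos3(id57) recv 79: fwd; pos4(id48) recv 57: fwd; pos0(id17) recv 48: fwd
Round 2: pos3(id57) recv 91: fwd; pos4(id48) recv 79: fwd; pos0(id17) recv 57: fwd; pos1(id91) recv 48: drop
Round 3: pos4(id48) recv 91: fwd; pos0(id17) recv 79: fwd; pos1(id91) recv 57: drop
After round 3: 2 messages still in flight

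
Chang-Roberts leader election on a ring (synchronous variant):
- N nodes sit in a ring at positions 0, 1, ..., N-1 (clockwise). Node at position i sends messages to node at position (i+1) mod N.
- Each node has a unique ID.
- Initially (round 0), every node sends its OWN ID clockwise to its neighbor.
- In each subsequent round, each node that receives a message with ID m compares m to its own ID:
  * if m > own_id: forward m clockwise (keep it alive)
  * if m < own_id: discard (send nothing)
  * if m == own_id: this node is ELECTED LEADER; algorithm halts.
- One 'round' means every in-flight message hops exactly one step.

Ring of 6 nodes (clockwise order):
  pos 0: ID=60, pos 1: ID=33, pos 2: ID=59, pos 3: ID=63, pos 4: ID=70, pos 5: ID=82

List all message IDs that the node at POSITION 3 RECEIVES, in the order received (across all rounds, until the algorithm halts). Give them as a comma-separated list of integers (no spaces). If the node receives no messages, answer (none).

Answer: 59,60,82

Derivation:
Round 1: pos1(id33) recv 60: fwd; pos2(id59) recv 33: drop; pos3(id63) recv 59: drop; pos4(id70) recv 63: drop; pos5(id82) recv 70: drop; pos0(id60) recv 82: fwd
Round 2: pos2(id59) recv 60: fwd; pos1(id33) recv 82: fwd
Round 3: pos3(id63) recv 60: drop; pos2(id59) recv 82: fwd
Round 4: pos3(id63) recv 82: fwd
Round 5: pos4(id70) recv 82: fwd
Round 6: pos5(id82) recv 82: ELECTED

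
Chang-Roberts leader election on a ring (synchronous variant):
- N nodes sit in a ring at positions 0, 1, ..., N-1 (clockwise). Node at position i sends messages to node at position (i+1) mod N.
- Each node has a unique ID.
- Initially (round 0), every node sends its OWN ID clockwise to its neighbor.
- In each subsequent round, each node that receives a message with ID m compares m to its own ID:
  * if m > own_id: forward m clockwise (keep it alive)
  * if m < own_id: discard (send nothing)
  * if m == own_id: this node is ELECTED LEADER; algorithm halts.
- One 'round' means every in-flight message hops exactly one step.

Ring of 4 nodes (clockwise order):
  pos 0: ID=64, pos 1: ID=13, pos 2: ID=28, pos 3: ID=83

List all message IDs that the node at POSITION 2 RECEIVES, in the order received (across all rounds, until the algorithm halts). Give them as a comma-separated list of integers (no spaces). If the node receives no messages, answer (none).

Answer: 13,64,83

Derivation:
Round 1: pos1(id13) recv 64: fwd; pos2(id28) recv 13: drop; pos3(id83) recv 28: drop; pos0(id64) recv 83: fwd
Round 2: pos2(id28) recv 64: fwd; pos1(id13) recv 83: fwd
Round 3: pos3(id83) recv 64: drop; pos2(id28) recv 83: fwd
Round 4: pos3(id83) recv 83: ELECTED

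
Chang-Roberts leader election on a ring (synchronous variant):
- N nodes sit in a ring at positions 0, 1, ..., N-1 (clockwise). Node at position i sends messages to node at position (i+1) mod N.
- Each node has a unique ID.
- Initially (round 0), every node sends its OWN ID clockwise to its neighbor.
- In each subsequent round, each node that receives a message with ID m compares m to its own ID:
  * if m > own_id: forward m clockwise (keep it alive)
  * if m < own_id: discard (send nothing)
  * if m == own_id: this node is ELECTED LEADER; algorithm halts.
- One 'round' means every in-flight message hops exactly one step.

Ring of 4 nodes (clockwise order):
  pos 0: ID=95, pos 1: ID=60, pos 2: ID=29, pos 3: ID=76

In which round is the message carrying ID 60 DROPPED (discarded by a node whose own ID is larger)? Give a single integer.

Round 1: pos1(id60) recv 95: fwd; pos2(id29) recv 60: fwd; pos3(id76) recv 29: drop; pos0(id95) recv 76: drop
Round 2: pos2(id29) recv 95: fwd; pos3(id76) recv 60: drop
Round 3: pos3(id76) recv 95: fwd
Round 4: pos0(id95) recv 95: ELECTED
Message ID 60 originates at pos 1; dropped at pos 3 in round 2

Answer: 2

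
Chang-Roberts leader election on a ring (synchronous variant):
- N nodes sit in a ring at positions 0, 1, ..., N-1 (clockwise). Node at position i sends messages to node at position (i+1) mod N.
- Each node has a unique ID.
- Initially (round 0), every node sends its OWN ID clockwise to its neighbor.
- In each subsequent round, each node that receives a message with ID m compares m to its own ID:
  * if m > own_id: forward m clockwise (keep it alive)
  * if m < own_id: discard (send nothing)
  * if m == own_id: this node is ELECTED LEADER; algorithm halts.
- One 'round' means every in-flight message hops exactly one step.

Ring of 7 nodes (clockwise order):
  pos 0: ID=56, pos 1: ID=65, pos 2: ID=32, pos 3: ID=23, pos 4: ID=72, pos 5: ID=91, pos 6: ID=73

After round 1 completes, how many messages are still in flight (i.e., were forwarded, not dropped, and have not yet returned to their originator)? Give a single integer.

Round 1: pos1(id65) recv 56: drop; pos2(id32) recv 65: fwd; pos3(id23) recv 32: fwd; pos4(id72) recv 23: drop; pos5(id91) recv 72: drop; pos6(id73) recv 91: fwd; pos0(id56) recv 73: fwd
After round 1: 4 messages still in flight

Answer: 4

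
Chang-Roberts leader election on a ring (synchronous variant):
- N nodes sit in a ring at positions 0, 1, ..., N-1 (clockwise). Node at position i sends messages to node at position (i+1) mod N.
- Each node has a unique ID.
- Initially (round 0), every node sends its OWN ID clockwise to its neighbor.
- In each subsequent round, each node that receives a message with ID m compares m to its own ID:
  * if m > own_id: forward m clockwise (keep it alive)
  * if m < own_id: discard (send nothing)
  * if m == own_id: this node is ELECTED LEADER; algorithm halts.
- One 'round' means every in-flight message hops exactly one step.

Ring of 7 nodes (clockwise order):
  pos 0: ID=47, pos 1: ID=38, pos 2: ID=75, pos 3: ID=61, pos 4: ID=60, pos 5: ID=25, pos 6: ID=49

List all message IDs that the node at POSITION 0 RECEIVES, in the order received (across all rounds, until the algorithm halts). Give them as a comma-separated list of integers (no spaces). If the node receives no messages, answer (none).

Round 1: pos1(id38) recv 47: fwd; pos2(id75) recv 38: drop; pos3(id61) recv 75: fwd; pos4(id60) recv 61: fwd; pos5(id25) recv 60: fwd; pos6(id49) recv 25: drop; pos0(id47) recv 49: fwd
Round 2: pos2(id75) recv 47: drop; pos4(id60) recv 75: fwd; pos5(id25) recv 61: fwd; pos6(id49) recv 60: fwd; pos1(id38) recv 49: fwd
Round 3: pos5(id25) recv 75: fwd; pos6(id49) recv 61: fwd; pos0(id47) recv 60: fwd; pos2(id75) recv 49: drop
Round 4: pos6(id49) recv 75: fwd; pos0(id47) recv 61: fwd; pos1(id38) recv 60: fwd
Round 5: pos0(id47) recv 75: fwd; pos1(id38) recv 61: fwd; pos2(id75) recv 60: drop
Round 6: pos1(id38) recv 75: fwd; pos2(id75) recv 61: drop
Round 7: pos2(id75) recv 75: ELECTED

Answer: 49,60,61,75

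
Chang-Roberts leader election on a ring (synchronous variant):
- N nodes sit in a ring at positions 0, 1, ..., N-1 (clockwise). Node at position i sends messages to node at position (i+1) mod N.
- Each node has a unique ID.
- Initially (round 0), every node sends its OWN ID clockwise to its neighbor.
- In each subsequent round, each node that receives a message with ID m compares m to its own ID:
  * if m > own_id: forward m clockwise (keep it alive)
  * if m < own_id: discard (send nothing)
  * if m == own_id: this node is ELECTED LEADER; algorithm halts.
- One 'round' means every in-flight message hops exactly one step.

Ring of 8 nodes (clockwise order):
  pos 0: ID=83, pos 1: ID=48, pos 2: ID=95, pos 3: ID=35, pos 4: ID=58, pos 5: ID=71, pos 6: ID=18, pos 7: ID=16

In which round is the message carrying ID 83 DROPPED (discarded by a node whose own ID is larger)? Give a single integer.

Round 1: pos1(id48) recv 83: fwd; pos2(id95) recv 48: drop; pos3(id35) recv 95: fwd; pos4(id58) recv 35: drop; pos5(id71) recv 58: drop; pos6(id18) recv 71: fwd; pos7(id16) recv 18: fwd; pos0(id83) recv 16: drop
Round 2: pos2(id95) recv 83: drop; pos4(id58) recv 95: fwd; pos7(id16) recv 71: fwd; pos0(id83) recv 18: drop
Round 3: pos5(id71) recv 95: fwd; pos0(id83) recv 71: drop
Round 4: pos6(id18) recv 95: fwd
Round 5: pos7(id16) recv 95: fwd
Round 6: pos0(id83) recv 95: fwd
Round 7: pos1(id48) recv 95: fwd
Round 8: pos2(id95) recv 95: ELECTED
Message ID 83 originates at pos 0; dropped at pos 2 in round 2

Answer: 2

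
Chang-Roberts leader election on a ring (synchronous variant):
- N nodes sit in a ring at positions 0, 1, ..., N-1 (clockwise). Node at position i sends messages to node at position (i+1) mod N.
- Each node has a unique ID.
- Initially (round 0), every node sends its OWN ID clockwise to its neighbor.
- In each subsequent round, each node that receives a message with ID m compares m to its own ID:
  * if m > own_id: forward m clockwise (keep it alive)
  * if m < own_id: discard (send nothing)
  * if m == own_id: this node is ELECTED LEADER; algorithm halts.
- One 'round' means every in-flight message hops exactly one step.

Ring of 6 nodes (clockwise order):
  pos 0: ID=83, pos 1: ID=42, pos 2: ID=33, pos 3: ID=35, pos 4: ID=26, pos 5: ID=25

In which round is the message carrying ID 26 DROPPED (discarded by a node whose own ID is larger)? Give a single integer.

Answer: 2

Derivation:
Round 1: pos1(id42) recv 83: fwd; pos2(id33) recv 42: fwd; pos3(id35) recv 33: drop; pos4(id26) recv 35: fwd; pos5(id25) recv 26: fwd; pos0(id83) recv 25: drop
Round 2: pos2(id33) recv 83: fwd; pos3(id35) recv 42: fwd; pos5(id25) recv 35: fwd; pos0(id83) recv 26: drop
Round 3: pos3(id35) recv 83: fwd; pos4(id26) recv 42: fwd; pos0(id83) recv 35: drop
Round 4: pos4(id26) recv 83: fwd; pos5(id25) recv 42: fwd
Round 5: pos5(id25) recv 83: fwd; pos0(id83) recv 42: drop
Round 6: pos0(id83) recv 83: ELECTED
Message ID 26 originates at pos 4; dropped at pos 0 in round 2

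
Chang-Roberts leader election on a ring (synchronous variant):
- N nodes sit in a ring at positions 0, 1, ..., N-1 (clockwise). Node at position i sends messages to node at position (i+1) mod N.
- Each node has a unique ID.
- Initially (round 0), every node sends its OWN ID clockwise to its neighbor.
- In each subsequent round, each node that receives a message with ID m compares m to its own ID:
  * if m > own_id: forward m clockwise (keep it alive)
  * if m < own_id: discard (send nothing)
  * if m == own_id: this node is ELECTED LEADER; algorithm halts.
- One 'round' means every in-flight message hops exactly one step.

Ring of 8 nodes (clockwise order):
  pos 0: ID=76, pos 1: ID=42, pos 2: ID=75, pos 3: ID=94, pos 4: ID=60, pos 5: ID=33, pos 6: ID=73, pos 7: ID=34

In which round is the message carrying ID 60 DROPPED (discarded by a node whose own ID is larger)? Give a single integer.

Round 1: pos1(id42) recv 76: fwd; pos2(id75) recv 42: drop; pos3(id94) recv 75: drop; pos4(id60) recv 94: fwd; pos5(id33) recv 60: fwd; pos6(id73) recv 33: drop; pos7(id34) recv 73: fwd; pos0(id76) recv 34: drop
Round 2: pos2(id75) recv 76: fwd; pos5(id33) recv 94: fwd; pos6(id73) recv 60: drop; pos0(id76) recv 73: drop
Round 3: pos3(id94) recv 76: drop; pos6(id73) recv 94: fwd
Round 4: pos7(id34) recv 94: fwd
Round 5: pos0(id76) recv 94: fwd
Round 6: pos1(id42) recv 94: fwd
Round 7: pos2(id75) recv 94: fwd
Round 8: pos3(id94) recv 94: ELECTED
Message ID 60 originates at pos 4; dropped at pos 6 in round 2

Answer: 2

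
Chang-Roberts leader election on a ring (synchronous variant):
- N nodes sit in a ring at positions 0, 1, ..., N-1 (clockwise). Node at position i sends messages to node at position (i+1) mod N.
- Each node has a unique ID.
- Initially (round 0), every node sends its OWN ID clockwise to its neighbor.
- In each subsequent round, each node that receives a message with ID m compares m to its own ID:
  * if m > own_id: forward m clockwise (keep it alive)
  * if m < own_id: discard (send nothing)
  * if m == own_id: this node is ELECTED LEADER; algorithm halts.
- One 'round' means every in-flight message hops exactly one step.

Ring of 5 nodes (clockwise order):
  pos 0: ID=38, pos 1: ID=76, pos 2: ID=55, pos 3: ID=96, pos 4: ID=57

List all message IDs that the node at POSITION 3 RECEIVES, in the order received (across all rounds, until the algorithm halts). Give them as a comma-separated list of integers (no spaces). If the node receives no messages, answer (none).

Round 1: pos1(id76) recv 38: drop; pos2(id55) recv 76: fwd; pos3(id96) recv 55: drop; pos4(id57) recv 96: fwd; pos0(id38) recv 57: fwd
Round 2: pos3(id96) recv 76: drop; pos0(id38) recv 96: fwd; pos1(id76) recv 57: drop
Round 3: pos1(id76) recv 96: fwd
Round 4: pos2(id55) recv 96: fwd
Round 5: pos3(id96) recv 96: ELECTED

Answer: 55,76,96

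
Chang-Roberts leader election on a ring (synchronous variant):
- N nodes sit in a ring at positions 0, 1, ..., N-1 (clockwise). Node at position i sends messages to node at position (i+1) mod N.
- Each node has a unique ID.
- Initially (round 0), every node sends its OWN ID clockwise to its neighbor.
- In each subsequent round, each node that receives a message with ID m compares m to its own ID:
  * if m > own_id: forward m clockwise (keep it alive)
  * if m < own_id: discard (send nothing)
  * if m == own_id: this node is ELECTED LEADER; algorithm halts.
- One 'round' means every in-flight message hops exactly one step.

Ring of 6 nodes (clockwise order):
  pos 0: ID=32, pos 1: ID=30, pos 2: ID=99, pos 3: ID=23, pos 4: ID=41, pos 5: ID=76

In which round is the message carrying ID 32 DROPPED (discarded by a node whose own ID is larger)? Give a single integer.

Round 1: pos1(id30) recv 32: fwd; pos2(id99) recv 30: drop; pos3(id23) recv 99: fwd; pos4(id41) recv 23: drop; pos5(id76) recv 41: drop; pos0(id32) recv 76: fwd
Round 2: pos2(id99) recv 32: drop; pos4(id41) recv 99: fwd; pos1(id30) recv 76: fwd
Round 3: pos5(id76) recv 99: fwd; pos2(id99) recv 76: drop
Round 4: pos0(id32) recv 99: fwd
Round 5: pos1(id30) recv 99: fwd
Round 6: pos2(id99) recv 99: ELECTED
Message ID 32 originates at pos 0; dropped at pos 2 in round 2

Answer: 2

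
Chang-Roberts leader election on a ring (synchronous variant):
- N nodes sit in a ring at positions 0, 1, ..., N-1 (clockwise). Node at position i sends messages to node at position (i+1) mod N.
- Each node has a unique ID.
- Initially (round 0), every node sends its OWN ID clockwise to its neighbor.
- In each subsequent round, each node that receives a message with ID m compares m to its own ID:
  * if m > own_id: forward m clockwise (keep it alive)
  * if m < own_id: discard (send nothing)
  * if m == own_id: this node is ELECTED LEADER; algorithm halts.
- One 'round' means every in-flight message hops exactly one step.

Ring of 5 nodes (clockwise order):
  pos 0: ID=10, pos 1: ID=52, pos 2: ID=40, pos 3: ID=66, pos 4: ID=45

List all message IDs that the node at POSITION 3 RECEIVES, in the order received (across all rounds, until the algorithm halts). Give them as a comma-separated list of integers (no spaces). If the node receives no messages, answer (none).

Answer: 40,52,66

Derivation:
Round 1: pos1(id52) recv 10: drop; pos2(id40) recv 52: fwd; pos3(id66) recv 40: drop; pos4(id45) recv 66: fwd; pos0(id10) recv 45: fwd
Round 2: pos3(id66) recv 52: drop; pos0(id10) recv 66: fwd; pos1(id52) recv 45: drop
Round 3: pos1(id52) recv 66: fwd
Round 4: pos2(id40) recv 66: fwd
Round 5: pos3(id66) recv 66: ELECTED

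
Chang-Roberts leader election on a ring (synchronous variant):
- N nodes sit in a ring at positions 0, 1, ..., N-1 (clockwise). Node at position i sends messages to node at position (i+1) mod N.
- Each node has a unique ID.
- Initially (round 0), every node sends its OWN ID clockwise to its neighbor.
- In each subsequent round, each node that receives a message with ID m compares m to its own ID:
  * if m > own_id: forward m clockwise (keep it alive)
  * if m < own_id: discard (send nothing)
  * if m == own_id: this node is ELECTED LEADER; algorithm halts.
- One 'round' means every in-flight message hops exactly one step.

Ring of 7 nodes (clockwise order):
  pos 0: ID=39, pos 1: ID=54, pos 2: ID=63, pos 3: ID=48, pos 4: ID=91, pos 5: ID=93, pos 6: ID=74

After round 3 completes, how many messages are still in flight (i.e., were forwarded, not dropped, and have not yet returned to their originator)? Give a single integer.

Round 1: pos1(id54) recv 39: drop; pos2(id63) recv 54: drop; pos3(id48) recv 63: fwd; pos4(id91) recv 48: drop; pos5(id93) recv 91: drop; pos6(id74) recv 93: fwd; pos0(id39) recv 74: fwd
Round 2: pos4(id91) recv 63: drop; pos0(id39) recv 93: fwd; pos1(id54) recv 74: fwd
Round 3: pos1(id54) recv 93: fwd; pos2(id63) recv 74: fwd
After round 3: 2 messages still in flight

Answer: 2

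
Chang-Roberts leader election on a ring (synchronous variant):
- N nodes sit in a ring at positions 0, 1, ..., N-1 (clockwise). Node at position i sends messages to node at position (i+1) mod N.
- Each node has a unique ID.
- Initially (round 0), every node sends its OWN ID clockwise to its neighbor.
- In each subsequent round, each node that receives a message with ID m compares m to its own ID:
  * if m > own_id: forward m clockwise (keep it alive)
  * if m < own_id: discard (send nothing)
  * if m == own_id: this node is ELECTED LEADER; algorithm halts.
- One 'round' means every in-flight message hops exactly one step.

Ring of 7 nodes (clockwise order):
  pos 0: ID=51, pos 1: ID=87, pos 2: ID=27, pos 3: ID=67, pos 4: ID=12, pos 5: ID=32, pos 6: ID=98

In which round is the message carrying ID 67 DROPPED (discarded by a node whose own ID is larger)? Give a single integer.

Round 1: pos1(id87) recv 51: drop; pos2(id27) recv 87: fwd; pos3(id67) recv 27: drop; pos4(id12) recv 67: fwd; pos5(id32) recv 12: drop; pos6(id98) recv 32: drop; pos0(id51) recv 98: fwd
Round 2: pos3(id67) recv 87: fwd; pos5(id32) recv 67: fwd; pos1(id87) recv 98: fwd
Round 3: pos4(id12) recv 87: fwd; pos6(id98) recv 67: drop; pos2(id27) recv 98: fwd
Round 4: pos5(id32) recv 87: fwd; pos3(id67) recv 98: fwd
Round 5: pos6(id98) recv 87: drop; pos4(id12) recv 98: fwd
Round 6: pos5(id32) recv 98: fwd
Round 7: pos6(id98) recv 98: ELECTED
Message ID 67 originates at pos 3; dropped at pos 6 in round 3

Answer: 3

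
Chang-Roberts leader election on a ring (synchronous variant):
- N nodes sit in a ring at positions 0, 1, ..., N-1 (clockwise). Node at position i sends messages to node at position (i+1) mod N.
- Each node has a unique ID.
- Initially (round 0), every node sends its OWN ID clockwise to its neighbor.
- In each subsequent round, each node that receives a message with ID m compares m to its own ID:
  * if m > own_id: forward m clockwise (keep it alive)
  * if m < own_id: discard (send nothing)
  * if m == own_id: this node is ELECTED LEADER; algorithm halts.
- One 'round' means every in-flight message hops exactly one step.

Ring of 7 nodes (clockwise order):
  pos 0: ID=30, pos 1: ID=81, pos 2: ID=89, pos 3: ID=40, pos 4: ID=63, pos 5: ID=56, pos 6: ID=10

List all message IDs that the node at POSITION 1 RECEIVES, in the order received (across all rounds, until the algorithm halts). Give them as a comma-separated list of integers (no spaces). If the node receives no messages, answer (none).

Round 1: pos1(id81) recv 30: drop; pos2(id89) recv 81: drop; pos3(id40) recv 89: fwd; pos4(id63) recv 40: drop; pos5(id56) recv 63: fwd; pos6(id10) recv 56: fwd; pos0(id30) recv 10: drop
Round 2: pos4(id63) recv 89: fwd; pos6(id10) recv 63: fwd; pos0(id30) recv 56: fwd
Round 3: pos5(id56) recv 89: fwd; pos0(id30) recv 63: fwd; pos1(id81) recv 56: drop
Round 4: pos6(id10) recv 89: fwd; pos1(id81) recv 63: drop
Round 5: pos0(id30) recv 89: fwd
Round 6: pos1(id81) recv 89: fwd
Round 7: pos2(id89) recv 89: ELECTED

Answer: 30,56,63,89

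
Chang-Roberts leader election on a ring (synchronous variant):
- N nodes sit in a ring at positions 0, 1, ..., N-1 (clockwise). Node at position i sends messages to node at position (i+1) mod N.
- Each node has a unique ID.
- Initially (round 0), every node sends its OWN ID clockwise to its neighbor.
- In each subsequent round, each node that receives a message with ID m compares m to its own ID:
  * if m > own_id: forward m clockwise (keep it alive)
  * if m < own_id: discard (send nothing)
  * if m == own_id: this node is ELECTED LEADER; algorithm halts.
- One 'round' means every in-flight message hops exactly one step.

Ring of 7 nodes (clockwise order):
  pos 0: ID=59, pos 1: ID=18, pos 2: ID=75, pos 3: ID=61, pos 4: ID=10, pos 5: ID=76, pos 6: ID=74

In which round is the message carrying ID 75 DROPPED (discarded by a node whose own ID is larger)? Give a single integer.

Round 1: pos1(id18) recv 59: fwd; pos2(id75) recv 18: drop; pos3(id61) recv 75: fwd; pos4(id10) recv 61: fwd; pos5(id76) recv 10: drop; pos6(id74) recv 76: fwd; pos0(id59) recv 74: fwd
Round 2: pos2(id75) recv 59: drop; pos4(id10) recv 75: fwd; pos5(id76) recv 61: drop; pos0(id59) recv 76: fwd; pos1(id18) recv 74: fwd
Round 3: pos5(id76) recv 75: drop; pos1(id18) recv 76: fwd; pos2(id75) recv 74: drop
Round 4: pos2(id75) recv 76: fwd
Round 5: pos3(id61) recv 76: fwd
Round 6: pos4(id10) recv 76: fwd
Round 7: pos5(id76) recv 76: ELECTED
Message ID 75 originates at pos 2; dropped at pos 5 in round 3

Answer: 3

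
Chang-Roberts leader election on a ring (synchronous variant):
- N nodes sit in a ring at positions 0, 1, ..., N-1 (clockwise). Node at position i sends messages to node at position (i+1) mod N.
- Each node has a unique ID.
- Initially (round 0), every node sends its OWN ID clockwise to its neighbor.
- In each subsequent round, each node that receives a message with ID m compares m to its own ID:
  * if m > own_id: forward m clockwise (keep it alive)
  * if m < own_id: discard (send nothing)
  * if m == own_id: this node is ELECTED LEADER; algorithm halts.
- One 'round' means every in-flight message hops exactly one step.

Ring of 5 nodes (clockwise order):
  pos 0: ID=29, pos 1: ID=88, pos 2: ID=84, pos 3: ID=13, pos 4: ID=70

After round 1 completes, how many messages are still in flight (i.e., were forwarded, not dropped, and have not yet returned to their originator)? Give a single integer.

Answer: 3

Derivation:
Round 1: pos1(id88) recv 29: drop; pos2(id84) recv 88: fwd; pos3(id13) recv 84: fwd; pos4(id70) recv 13: drop; pos0(id29) recv 70: fwd
After round 1: 3 messages still in flight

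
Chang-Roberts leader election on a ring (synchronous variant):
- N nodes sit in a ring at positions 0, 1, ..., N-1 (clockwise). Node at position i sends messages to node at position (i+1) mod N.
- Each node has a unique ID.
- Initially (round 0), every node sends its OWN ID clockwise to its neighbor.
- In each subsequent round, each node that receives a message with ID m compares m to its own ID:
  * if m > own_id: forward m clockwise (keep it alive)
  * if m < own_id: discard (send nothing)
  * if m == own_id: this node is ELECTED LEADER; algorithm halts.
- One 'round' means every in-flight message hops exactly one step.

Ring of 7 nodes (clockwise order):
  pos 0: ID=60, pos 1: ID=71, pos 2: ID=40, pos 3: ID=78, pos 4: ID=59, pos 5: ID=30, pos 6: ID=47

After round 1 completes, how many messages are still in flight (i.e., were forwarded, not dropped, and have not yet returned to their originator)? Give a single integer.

Round 1: pos1(id71) recv 60: drop; pos2(id40) recv 71: fwd; pos3(id78) recv 40: drop; pos4(id59) recv 78: fwd; pos5(id30) recv 59: fwd; pos6(id47) recv 30: drop; pos0(id60) recv 47: drop
After round 1: 3 messages still in flight

Answer: 3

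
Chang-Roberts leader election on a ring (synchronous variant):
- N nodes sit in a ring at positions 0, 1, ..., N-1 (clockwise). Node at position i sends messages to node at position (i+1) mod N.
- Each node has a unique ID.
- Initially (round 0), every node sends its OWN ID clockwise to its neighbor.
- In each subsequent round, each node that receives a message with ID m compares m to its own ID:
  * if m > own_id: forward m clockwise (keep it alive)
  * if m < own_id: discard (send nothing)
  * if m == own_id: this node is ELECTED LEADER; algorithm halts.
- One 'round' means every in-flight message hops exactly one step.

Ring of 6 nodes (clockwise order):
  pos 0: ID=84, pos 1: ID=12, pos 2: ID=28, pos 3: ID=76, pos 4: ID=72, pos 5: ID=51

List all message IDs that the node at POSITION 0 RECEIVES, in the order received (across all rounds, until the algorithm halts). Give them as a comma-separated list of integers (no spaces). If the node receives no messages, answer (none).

Round 1: pos1(id12) recv 84: fwd; pos2(id28) recv 12: drop; pos3(id76) recv 28: drop; pos4(id72) recv 76: fwd; pos5(id51) recv 72: fwd; pos0(id84) recv 51: drop
Round 2: pos2(id28) recv 84: fwd; pos5(id51) recv 76: fwd; pos0(id84) recv 72: drop
Round 3: pos3(id76) recv 84: fwd; pos0(id84) recv 76: drop
Round 4: pos4(id72) recv 84: fwd
Round 5: pos5(id51) recv 84: fwd
Round 6: pos0(id84) recv 84: ELECTED

Answer: 51,72,76,84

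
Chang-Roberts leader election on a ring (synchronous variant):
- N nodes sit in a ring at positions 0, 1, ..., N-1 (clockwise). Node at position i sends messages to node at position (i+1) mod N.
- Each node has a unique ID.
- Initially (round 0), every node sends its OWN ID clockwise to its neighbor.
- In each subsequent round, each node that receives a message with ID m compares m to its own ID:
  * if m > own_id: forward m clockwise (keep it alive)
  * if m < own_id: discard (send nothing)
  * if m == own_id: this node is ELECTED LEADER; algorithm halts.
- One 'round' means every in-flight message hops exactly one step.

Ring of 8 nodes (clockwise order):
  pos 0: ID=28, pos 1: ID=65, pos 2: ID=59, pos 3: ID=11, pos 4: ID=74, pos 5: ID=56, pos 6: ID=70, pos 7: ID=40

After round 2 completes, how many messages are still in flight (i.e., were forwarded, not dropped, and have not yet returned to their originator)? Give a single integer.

Answer: 3

Derivation:
Round 1: pos1(id65) recv 28: drop; pos2(id59) recv 65: fwd; pos3(id11) recv 59: fwd; pos4(id74) recv 11: drop; pos5(id56) recv 74: fwd; pos6(id70) recv 56: drop; pos7(id40) recv 70: fwd; pos0(id28) recv 40: fwd
Round 2: pos3(id11) recv 65: fwd; pos4(id74) recv 59: drop; pos6(id70) recv 74: fwd; pos0(id28) recv 70: fwd; pos1(id65) recv 40: drop
After round 2: 3 messages still in flight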